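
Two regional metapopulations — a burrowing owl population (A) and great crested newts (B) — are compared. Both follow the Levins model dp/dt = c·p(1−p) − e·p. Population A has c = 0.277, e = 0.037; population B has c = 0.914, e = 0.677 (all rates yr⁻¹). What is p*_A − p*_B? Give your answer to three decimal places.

A: p*_A = 1 − 0.037/0.277 = 0.8664.
B: p*_B = 1 − 0.677/0.914 = 0.2593.
p*_A − p*_B = 0.8664 − 0.2593 = 0.6071.

0.607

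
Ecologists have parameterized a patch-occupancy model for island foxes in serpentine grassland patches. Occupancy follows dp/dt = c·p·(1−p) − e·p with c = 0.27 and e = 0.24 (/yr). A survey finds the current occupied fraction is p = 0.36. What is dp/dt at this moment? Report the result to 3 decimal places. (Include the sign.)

Colonization term: c·p·(1−p) = 0.27×0.36×0.6400 = 0.06221.
Extinction term: e·p = 0.08640.
dp/dt = 0.06221 − 0.08640 = -0.02419.

-0.024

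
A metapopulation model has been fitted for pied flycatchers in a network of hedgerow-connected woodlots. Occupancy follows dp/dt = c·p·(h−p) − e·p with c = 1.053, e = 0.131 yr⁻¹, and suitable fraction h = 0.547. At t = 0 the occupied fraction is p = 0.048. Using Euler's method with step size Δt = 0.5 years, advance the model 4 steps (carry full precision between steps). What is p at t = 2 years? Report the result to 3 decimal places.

0.096

Update rule: p ← p + [c·p·(h−p) − e·p]·Δt with Δt = 0.5.
step 1: Δp = +0.00947, p = 0.05747
step 2: Δp = +0.01105, p = 0.06851
step 3: Δp = +0.01277, p = 0.08129
step 4: Δp = +0.01461, p = 0.09589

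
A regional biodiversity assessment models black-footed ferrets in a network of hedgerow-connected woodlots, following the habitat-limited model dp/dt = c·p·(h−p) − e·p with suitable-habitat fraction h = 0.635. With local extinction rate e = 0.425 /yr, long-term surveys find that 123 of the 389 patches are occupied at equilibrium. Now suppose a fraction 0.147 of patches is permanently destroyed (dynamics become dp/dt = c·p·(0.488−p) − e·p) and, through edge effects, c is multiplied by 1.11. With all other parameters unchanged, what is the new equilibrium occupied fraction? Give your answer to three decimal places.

0.201

Observed p* = 123/389 = 0.31620.
Balance c(h−p*) = e gives c = e/(0.635 − 0.31620) = 0.425/0.31880 = 1.33312.
New p* = 0.488 − e/c = 0.488 − 0.42500/1.47976 = 0.20079.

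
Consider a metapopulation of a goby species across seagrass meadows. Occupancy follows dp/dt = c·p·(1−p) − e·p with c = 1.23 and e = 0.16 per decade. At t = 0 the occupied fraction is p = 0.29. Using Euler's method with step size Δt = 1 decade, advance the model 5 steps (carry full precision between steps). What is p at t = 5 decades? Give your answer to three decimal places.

Update rule: p ← p + [c·p·(1−p) − e·p]·Δt with Δt = 1.
  1  |  dp/dt·Δt = +0.206857  |  p_1 = 0.496857
  2  |  dp/dt·Δt = +0.227991  |  p_2 = 0.724848
  3  |  dp/dt·Δt = +0.129340  |  p_3 = 0.854188
  4  |  dp/dt·Δt = +0.016528  |  p_4 = 0.870715
  5  |  dp/dt·Δt = -0.000853  |  p_5 = 0.869862

0.870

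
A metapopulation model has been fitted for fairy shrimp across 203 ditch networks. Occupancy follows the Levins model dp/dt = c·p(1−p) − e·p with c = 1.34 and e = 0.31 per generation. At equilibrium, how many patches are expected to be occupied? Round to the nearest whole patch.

p* = 1 − e/c = 1 − 0.31/1.34 = 0.7687.
Expected occupied patches = N × p* = 203 × 0.7687 = 156.04 ≈ 156.

156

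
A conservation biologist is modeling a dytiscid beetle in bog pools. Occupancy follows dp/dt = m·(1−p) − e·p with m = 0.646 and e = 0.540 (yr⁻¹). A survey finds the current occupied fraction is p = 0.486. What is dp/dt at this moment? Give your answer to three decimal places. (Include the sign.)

0.070

Colonization term: m·(1−p) = 0.646×0.5140 = 0.33204.
Extinction term: e·p = 0.26244.
dp/dt = 0.33204 − 0.26244 = 0.06960.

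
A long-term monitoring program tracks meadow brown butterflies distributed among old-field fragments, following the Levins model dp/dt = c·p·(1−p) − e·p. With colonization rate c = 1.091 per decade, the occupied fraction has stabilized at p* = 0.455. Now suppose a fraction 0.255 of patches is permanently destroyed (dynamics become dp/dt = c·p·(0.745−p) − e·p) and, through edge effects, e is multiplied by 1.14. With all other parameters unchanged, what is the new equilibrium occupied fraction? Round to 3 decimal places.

Balance c(1−p*) = e gives e = 1.091×(1 − 0.45500) = 0.59459.
New p* = 0.745 − e/c = 0.745 − 0.67783/1.09100 = 0.12371.

0.124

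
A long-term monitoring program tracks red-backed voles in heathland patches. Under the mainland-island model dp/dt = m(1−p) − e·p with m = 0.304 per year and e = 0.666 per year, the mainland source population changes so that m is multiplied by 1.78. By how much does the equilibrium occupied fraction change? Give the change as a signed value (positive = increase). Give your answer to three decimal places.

Before: p* = 0.304/(0.304+0.666) = 0.3134.
After: m = 0.54112, e = 0.666; p* = 0.54112/1.2071 = 0.4483.
Δp* = 0.4483 − 0.3134 = +0.1349.

0.135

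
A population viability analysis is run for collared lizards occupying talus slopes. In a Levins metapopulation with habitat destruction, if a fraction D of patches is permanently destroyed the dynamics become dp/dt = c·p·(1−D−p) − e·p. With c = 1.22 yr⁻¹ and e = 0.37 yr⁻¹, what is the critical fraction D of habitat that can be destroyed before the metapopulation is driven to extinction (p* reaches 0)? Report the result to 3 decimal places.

The nontrivial equilibrium is p* = (1−D) − e/c; extinction occurs when this hits zero.
So D_crit = 1 − e/c = 1 − 0.37/1.22 = 1 − 0.3033 = 0.6967.
This equals the undisturbed p*, a classic result of Lande's extension.

0.697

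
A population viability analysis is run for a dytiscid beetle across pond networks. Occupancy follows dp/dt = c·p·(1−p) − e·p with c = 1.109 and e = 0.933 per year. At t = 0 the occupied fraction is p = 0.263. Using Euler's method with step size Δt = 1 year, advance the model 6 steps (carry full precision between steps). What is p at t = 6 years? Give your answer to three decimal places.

0.179

Update rule: p ← p + [c·p·(1−p) − e·p]·Δt with Δt = 1.
  1  |  dp/dt·Δt = -0.030420  |  p_1 = 0.232580
  2  |  dp/dt·Δt = -0.019055  |  p_2 = 0.213524
  3  |  dp/dt·Δt = -0.012982  |  p_3 = 0.200542
  4  |  dp/dt·Δt = -0.009305  |  p_4 = 0.191237
  5  |  dp/dt·Δt = -0.006900  |  p_5 = 0.184337
  6  |  dp/dt·Δt = -0.005241  |  p_6 = 0.179096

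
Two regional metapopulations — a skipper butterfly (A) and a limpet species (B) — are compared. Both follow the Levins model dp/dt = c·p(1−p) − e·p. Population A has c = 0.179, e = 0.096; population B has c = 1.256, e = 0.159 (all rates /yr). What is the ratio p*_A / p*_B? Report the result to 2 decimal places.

A: p*_A = 1 − 0.096/0.179 = 0.4637.
B: p*_B = 1 − 0.159/1.256 = 0.8734.
p*_A / p*_B = 0.4637/0.8734 = 0.5309.

0.53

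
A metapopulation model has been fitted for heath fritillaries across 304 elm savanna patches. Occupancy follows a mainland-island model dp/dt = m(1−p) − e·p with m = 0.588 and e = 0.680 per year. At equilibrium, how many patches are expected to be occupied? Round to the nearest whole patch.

141

p* = m/(m+e) = 0.588/1.2680 = 0.4637.
Expected occupied patches = N × p* = 304 × 0.4637 = 140.97 ≈ 141.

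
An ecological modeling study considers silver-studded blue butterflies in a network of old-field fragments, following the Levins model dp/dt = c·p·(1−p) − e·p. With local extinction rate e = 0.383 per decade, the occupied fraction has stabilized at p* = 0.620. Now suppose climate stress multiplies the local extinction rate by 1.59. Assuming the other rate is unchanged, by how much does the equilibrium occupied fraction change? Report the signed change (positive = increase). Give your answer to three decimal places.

-0.224

Balance c(1−p*) = e gives c = e/(1 − 0.62000) = 0.383/0.38000 = 1.00789.
New p* = 1 − e/c = 1 − 0.60897/1.00789 = 0.39580.
Δp* = 0.39580 − 0.62000 = -0.22420.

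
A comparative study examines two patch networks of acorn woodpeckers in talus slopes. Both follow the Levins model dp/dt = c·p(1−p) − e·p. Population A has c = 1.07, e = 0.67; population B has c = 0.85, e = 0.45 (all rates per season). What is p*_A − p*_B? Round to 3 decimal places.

A: p*_A = 1 − 0.67/1.07 = 0.3738.
B: p*_B = 1 − 0.45/0.85 = 0.4706.
p*_A − p*_B = 0.3738 − 0.4706 = -0.0968.

-0.097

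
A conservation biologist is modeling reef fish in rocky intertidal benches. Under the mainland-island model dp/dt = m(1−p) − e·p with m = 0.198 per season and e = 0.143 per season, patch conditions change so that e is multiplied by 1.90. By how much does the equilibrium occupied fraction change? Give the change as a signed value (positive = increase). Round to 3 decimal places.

-0.159

Before: p* = 0.198/(0.198+0.143) = 0.5806.
After: m = 0.198, e = 0.2717; p* = 0.198/0.4697 = 0.4215.
Δp* = 0.4215 − 0.5806 = -0.1591.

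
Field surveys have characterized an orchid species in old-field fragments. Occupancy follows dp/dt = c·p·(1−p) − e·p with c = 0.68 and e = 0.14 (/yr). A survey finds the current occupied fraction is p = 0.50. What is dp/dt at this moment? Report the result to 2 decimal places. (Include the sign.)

0.10

Colonization term: c·p·(1−p) = 0.68×0.50×0.5000 = 0.17000.
Extinction term: e·p = 0.07000.
dp/dt = 0.17000 − 0.07000 = 0.10000.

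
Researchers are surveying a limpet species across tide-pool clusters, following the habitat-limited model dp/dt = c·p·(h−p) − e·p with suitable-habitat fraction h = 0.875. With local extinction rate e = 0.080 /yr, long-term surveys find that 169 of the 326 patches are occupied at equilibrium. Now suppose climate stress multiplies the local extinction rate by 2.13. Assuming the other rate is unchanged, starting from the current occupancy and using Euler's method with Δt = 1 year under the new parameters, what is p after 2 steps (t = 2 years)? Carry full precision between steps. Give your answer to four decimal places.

0.4339

Observed p* = 169/326 = 0.51840.
Balance c(h−p*) = e gives c = e/(0.875 − 0.51840) = 0.080/0.35660 = 0.22434.
Starting from p₀ = 0.51840; update p ← p + (dp/dt)·Δt with the new parameters.
t = 1: p = 0.51840 + (-0.04686) = 0.47154
t = 2: p = 0.47154 + (-0.03767) = 0.43387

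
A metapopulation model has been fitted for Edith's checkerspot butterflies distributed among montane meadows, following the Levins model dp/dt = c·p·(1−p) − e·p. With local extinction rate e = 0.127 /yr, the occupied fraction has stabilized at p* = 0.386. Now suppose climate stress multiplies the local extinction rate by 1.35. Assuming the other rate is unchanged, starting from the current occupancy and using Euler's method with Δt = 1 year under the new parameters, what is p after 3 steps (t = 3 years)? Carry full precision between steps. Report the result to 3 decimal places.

Balance c(1−p*) = e gives c = e/(1 − 0.38600) = 0.127/0.61400 = 0.20684.
Starting from p₀ = 0.38600; update p ← p + (dp/dt)·Δt with the new parameters.
step 1: Δp = -0.01716, p = 0.36884
step 2: Δp = -0.01509, p = 0.35376
step 3: Δp = -0.01337, p = 0.34039

0.340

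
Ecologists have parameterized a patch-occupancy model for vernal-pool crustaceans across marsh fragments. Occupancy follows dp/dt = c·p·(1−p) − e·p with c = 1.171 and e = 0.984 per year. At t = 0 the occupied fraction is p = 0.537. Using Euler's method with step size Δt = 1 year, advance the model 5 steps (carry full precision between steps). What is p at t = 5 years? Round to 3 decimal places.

Update rule: p ← p + [c·p·(1−p) − e·p]·Δt with Δt = 1.
  1  |  dp/dt·Δt = -0.237261  |  p_1 = 0.299739
  2  |  dp/dt·Δt = -0.049155  |  p_2 = 0.250583
  3  |  dp/dt·Δt = -0.026670  |  p_3 = 0.223913
  4  |  dp/dt·Δt = -0.016839  |  p_4 = 0.207074
  5  |  dp/dt·Δt = -0.011489  |  p_5 = 0.195585

0.196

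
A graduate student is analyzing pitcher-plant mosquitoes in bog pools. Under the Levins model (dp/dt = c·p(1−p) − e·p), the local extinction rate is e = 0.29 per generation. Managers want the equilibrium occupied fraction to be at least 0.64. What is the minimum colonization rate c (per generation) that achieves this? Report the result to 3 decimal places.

p* = 1 − e/c ≥ 0.64 requires e/c ≤ 0.3600, i.e. c ≥ e/0.3600.
c_min = 0.29/0.3600 = 0.8056.

0.806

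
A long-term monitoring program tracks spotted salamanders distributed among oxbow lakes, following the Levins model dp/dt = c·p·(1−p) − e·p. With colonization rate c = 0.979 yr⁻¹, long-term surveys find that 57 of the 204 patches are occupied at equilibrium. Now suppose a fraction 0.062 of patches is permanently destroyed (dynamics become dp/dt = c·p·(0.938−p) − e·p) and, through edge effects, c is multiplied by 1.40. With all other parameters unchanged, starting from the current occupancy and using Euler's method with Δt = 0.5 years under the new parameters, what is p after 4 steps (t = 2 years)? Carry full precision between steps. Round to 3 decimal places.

Observed p* = 57/204 = 0.27941.
Balance c(1−p*) = e gives e = 0.979×(1 − 0.27941) = 0.70546.
Starting from p₀ = 0.27941; update p ← p + (dp/dt)·Δt with the new parameters.
p: 0.27941 → 0.30696  (Δp = +0.02755)
p: 0.30696 → 0.33143  (Δp = +0.02447)
p: 0.33143 → 0.35230  (Δp = +0.02086)
p: 0.35230 → 0.36944  (Δp = +0.01714)

0.369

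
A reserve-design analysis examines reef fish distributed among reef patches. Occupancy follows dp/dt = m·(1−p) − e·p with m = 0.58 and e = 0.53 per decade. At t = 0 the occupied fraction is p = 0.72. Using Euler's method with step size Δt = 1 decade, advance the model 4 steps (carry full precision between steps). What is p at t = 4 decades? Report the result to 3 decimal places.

0.523

Update rule: p ← p + [m·(1−p) − e·p]·Δt with Δt = 1.
step 1: Δp = -0.21920, p = 0.50080
step 2: Δp = +0.02411, p = 0.52491
step 3: Δp = -0.00265, p = 0.52226
step 4: Δp = +0.00029, p = 0.52255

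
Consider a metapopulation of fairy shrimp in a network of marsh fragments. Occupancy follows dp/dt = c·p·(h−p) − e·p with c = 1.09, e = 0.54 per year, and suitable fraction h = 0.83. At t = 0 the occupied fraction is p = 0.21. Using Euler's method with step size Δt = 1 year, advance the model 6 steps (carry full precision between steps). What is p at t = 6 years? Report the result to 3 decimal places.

0.319

Update rule: p ← p + [c·p·(h−p) − e·p]·Δt with Δt = 1.
  1  |  dp/dt·Δt = +0.028518  |  p_1 = 0.238518
  2  |  dp/dt·Δt = +0.024977  |  p_2 = 0.263495
  3  |  dp/dt·Δt = +0.020418  |  p_3 = 0.283913
  4  |  dp/dt·Δt = +0.015682  |  p_4 = 0.299595
  5  |  dp/dt·Δt = +0.011427  |  p_5 = 0.311022
  6  |  dp/dt·Δt = +0.007989  |  p_6 = 0.319011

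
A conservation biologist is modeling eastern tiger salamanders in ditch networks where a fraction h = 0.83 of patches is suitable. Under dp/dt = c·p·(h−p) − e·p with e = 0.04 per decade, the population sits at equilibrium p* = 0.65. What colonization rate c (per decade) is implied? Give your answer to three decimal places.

0.222

At equilibrium c(h−p*) = e, so c = e/(h−p*).
c = 0.04/(0.83 − 0.65) = 0.04/0.1800 = 0.2222.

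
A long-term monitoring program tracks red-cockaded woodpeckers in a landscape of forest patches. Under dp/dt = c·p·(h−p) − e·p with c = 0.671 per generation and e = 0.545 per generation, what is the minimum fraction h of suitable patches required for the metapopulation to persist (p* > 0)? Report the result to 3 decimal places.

p* = h − e/c is positive only when h > e/c.
h_min = e/c = 0.545/0.671 = 0.8122.

0.812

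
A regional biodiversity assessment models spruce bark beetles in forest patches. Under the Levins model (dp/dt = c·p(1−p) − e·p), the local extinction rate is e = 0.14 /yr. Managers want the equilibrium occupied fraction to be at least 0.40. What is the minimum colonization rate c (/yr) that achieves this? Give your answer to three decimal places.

p* = 1 − e/c ≥ 0.40 requires e/c ≤ 0.6000, i.e. c ≥ e/0.6000.
c_min = 0.14/0.6000 = 0.2333.

0.233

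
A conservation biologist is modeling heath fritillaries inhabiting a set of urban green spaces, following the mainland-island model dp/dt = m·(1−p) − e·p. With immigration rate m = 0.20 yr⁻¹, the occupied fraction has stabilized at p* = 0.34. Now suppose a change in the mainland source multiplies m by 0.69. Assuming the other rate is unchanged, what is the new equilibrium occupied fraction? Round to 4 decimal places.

0.2622

Balance m(1−p*) = e·p* gives e = m(1−p*)/p* = 0.20×0.66000/0.34000 = 0.38824.
New p* = m/(m+e) = 0.13800/(0.13800+0.38824) = 0.26224.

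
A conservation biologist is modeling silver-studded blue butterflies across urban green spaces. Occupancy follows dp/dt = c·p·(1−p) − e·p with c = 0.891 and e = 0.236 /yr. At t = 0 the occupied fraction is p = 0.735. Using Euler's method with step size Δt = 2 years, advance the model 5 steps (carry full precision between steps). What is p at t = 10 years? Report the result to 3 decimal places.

0.735

Update rule: p ← p + [c·p·(1−p) − e·p]·Δt with Δt = 2.
p: 0.73500 → 0.73517  (Δp = +0.00017)
p: 0.73517 → 0.73512  (Δp = -0.00005)
p: 0.73512 → 0.73513  (Δp = +0.00002)
p: 0.73513 → 0.73513  (Δp = -0.00001)
p: 0.73513 → 0.73513  (Δp = +0.00000)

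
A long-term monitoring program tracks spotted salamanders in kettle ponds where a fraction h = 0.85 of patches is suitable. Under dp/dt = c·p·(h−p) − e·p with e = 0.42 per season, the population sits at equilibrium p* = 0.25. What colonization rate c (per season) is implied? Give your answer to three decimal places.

0.700

At equilibrium c(h−p*) = e, so c = e/(h−p*).
c = 0.42/(0.85 − 0.25) = 0.42/0.6000 = 0.7000.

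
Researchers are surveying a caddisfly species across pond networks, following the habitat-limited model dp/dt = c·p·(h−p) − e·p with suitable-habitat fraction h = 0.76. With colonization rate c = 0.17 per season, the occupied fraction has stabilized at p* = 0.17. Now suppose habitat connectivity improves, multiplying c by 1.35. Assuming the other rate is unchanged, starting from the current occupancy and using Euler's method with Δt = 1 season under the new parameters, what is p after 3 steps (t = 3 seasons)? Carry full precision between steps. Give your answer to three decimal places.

Balance c(h−p*) = e gives e = 0.17×(0.76 − 0.17000) = 0.10030.
Starting from p₀ = 0.17000; update p ← p + (dp/dt)·Δt with the new parameters.
p: 0.17000 → 0.17597  (Δp = +0.00597)
p: 0.17597 → 0.18190  (Δp = +0.00594)
p: 0.18190 → 0.18779  (Δp = +0.00589)

0.188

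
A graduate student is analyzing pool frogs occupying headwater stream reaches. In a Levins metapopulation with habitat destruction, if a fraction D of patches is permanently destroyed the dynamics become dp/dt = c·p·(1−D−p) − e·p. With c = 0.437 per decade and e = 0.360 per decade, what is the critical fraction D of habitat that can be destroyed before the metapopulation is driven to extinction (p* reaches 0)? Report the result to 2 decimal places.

0.18

The nontrivial equilibrium is p* = (1−D) − e/c; extinction occurs when this hits zero.
So D_crit = 1 − e/c = 1 − 0.360/0.437 = 1 − 0.8238 = 0.1762.
This equals the undisturbed p*, a classic result of Lande's extension.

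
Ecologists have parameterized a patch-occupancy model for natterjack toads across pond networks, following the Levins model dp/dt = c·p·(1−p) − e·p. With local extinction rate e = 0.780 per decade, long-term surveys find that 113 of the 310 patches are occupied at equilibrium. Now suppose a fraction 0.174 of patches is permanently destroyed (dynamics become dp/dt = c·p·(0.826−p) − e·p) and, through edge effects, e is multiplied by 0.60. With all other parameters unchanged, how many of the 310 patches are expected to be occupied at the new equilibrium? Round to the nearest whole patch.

Observed p* = 113/310 = 0.36452.
Balance c(1−p*) = e gives c = e/(1 − 0.36452) = 0.780/0.63548 = 1.22742.
New p* = 0.826 − e/c = 0.826 − 0.46800/1.22742 = 0.44471.
Expected occupied = 310 × 0.44471 = 137.86 ≈ 138.

138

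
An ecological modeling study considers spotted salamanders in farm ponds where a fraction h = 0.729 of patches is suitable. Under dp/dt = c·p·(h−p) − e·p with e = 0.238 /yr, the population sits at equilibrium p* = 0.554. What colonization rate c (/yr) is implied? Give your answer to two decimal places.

1.36

At equilibrium c(h−p*) = e, so c = e/(h−p*).
c = 0.238/(0.729 − 0.554) = 0.238/0.1750 = 1.3600.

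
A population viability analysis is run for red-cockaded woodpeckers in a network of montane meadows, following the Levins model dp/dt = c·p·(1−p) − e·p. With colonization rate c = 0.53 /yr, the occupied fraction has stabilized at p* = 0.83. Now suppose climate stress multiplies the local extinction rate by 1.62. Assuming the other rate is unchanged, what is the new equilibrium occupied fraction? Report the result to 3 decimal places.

0.725

Balance c(1−p*) = e gives e = 0.53×(1 − 0.83000) = 0.09010.
New p* = 1 − e/c = 1 − 0.14596/0.53000 = 0.72460.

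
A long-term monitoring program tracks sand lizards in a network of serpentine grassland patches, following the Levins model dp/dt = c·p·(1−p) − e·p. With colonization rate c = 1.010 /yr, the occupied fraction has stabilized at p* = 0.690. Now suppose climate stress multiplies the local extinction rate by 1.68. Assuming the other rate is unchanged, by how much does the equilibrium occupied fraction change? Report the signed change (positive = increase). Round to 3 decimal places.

Balance c(1−p*) = e gives e = 1.010×(1 − 0.69000) = 0.31310.
New p* = 1 − e/c = 1 − 0.52601/1.01000 = 0.47920.
Δp* = 0.47920 − 0.69000 = -0.21080.

-0.211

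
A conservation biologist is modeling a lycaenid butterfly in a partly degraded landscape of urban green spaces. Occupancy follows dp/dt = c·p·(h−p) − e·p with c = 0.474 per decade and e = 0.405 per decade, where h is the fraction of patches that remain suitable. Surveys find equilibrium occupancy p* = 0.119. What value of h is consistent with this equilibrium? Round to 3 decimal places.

0.973

At equilibrium c(h−p*) = e, so h = p* + e/c.
h = 0.119 + 0.405/0.474 = 0.119 + 0.8544 = 0.9734.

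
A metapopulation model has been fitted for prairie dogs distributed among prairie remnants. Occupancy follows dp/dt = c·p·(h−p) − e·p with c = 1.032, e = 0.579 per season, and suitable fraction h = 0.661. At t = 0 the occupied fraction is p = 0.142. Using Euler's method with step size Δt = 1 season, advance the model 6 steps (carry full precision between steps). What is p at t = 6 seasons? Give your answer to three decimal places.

0.118

Update rule: p ← p + [c·p·(h−p) − e·p]·Δt with Δt = 1.
step 1: Δp = -0.00616, p = 0.13584
step 2: Δp = -0.00503, p = 0.13081
step 3: Δp = -0.00417, p = 0.12664
step 4: Δp = -0.00349, p = 0.12315
step 5: Δp = -0.00295, p = 0.12021
step 6: Δp = -0.00251, p = 0.11769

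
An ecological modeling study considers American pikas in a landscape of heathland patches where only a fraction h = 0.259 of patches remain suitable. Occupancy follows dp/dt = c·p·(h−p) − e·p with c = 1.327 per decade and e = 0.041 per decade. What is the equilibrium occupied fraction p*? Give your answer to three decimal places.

Setting dp/dt = 0 and dividing by p* gives c·(h−p*) = e.
So p* = h − e/c = 0.259 − 0.041/1.327 = 0.259 − 0.0309 = 0.2281.

0.228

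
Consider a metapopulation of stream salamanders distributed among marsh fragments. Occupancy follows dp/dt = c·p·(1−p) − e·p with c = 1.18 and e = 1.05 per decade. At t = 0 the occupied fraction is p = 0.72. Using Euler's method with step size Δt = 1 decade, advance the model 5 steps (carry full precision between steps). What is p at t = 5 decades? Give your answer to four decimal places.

Update rule: p ← p + [c·p·(1−p) − e·p]·Δt with Δt = 1.
p: 0.72000 → 0.20189  (Δp = -0.51811)
p: 0.20189 → 0.18004  (Δp = -0.02185)
p: 0.18004 → 0.16519  (Δp = -0.01484)
p: 0.16519 → 0.15447  (Δp = -0.01073)
p: 0.15447 → 0.14639  (Δp = -0.00807)

0.1464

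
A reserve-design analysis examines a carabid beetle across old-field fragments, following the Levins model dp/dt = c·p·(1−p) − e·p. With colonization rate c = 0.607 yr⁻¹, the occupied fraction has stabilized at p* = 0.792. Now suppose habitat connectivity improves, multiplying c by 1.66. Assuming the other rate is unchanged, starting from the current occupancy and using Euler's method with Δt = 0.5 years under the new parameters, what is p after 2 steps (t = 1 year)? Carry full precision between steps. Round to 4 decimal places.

0.8457

Balance c(1−p*) = e gives e = 0.607×(1 − 0.79200) = 0.12626.
Starting from p₀ = 0.79200; update p ← p + (dp/dt)·Δt with the new parameters.
  1  |  dp/dt·Δt = +0.032998  |  p_1 = 0.824998
  2  |  dp/dt·Δt = +0.020658  |  p_2 = 0.845656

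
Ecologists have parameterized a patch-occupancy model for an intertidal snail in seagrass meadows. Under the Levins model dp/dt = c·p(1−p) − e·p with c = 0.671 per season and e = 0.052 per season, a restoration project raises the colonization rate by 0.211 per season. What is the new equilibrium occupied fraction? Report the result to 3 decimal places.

0.941

Before: p* = 1 − 0.052/0.671 = 0.9225.
After the change, c = 0.882, e = 0.052, so p* = 1 − 0.052/0.882 = 0.9410.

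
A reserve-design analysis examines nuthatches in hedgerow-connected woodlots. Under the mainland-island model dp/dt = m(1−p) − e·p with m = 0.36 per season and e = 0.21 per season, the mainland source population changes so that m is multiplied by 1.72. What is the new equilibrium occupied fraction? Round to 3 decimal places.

0.747

Before: p* = 0.36/(0.36+0.21) = 0.6316.
After: m = 0.6192, e = 0.21; p* = 0.6192/0.8292 = 0.7467.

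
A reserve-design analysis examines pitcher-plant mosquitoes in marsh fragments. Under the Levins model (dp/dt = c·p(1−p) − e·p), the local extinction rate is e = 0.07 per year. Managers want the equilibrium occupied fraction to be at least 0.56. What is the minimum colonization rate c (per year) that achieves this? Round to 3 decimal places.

0.159

p* = 1 − e/c ≥ 0.56 requires e/c ≤ 0.4400, i.e. c ≥ e/0.4400.
c_min = 0.07/0.4400 = 0.1591.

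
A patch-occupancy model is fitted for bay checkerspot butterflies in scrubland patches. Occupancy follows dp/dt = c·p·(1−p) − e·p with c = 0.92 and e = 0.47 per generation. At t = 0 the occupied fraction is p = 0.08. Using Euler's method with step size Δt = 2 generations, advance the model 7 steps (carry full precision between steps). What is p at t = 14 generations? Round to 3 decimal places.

0.489

Update rule: p ← p + [c·p·(1−p) − e·p]·Δt with Δt = 2.
step 1: Δp = +0.06022, p = 0.14022
step 2: Δp = +0.09002, p = 0.23025
step 3: Δp = +0.10968, p = 0.33992
step 4: Δp = +0.09332, p = 0.43325
step 5: Δp = +0.04455, p = 0.47780
step 6: Δp = +0.00996, p = 0.48776
step 7: Δp = +0.00123, p = 0.48899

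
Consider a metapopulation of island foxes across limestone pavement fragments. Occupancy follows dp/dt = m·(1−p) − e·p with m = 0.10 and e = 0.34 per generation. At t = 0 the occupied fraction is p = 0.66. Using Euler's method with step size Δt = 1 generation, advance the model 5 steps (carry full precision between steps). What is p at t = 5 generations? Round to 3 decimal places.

Update rule: p ← p + [m·(1−p) − e·p]·Δt with Δt = 1.
t = 1: p = 0.66000 + (-0.19040) = 0.46960
t = 2: p = 0.46960 + (-0.10662) = 0.36298
t = 3: p = 0.36298 + (-0.05971) = 0.30327
t = 4: p = 0.30327 + (-0.03344) = 0.26983
t = 5: p = 0.26983 + (-0.01872) = 0.25110

0.251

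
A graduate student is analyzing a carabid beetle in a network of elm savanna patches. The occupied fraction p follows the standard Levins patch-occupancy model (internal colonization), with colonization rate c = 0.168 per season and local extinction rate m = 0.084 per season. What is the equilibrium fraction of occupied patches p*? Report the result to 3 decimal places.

0.500

At equilibrium, colonization balances extinction: c·p*·(1−p*) = m·p*.
So p* = 1 − m/c = 1 − 0.084/0.168 = 1 − 0.5000 = 0.5000.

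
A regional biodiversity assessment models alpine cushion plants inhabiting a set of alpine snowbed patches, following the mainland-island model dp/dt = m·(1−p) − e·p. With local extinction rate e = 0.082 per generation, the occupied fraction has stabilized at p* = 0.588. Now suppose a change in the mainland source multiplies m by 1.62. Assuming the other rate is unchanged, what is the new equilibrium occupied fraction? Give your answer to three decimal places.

Balance m(1−p*) = e·p* gives m = e·p*/(1−p*) = 0.082×0.58800/0.41200 = 0.11703.
New p* = m/(m+e) = 0.18959/(0.18959+0.08200) = 0.69807.

0.698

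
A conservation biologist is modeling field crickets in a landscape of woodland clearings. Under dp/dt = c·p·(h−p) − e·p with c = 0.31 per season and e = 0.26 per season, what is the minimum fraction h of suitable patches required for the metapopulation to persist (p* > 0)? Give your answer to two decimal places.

0.84

p* = h − e/c is positive only when h > e/c.
h_min = e/c = 0.26/0.31 = 0.8387.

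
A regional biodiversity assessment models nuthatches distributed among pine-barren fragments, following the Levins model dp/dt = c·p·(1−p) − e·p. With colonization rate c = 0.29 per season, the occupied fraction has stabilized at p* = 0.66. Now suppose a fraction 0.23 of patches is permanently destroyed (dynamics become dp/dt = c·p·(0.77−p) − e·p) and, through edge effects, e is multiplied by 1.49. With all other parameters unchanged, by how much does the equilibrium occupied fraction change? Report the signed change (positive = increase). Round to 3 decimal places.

-0.397

Balance c(1−p*) = e gives e = 0.29×(1 − 0.66000) = 0.09860.
New p* = 0.77 − e/c = 0.77 − 0.14691/0.29000 = 0.26341.
Δp* = 0.26341 − 0.66000 = -0.39659.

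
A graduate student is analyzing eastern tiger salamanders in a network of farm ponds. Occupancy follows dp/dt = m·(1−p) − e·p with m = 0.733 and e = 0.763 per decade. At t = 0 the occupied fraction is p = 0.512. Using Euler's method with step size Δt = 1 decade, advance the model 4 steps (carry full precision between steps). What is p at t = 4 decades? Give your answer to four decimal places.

Update rule: p ← p + [m·(1−p) − e·p]·Δt with Δt = 1.
t = 1: p = 0.51200 + (-0.03295) = 0.47905
t = 2: p = 0.47905 + (+0.01634) = 0.49539
t = 3: p = 0.49539 + (-0.00811) = 0.48729
t = 4: p = 0.48729 + (+0.00402) = 0.49131

0.4913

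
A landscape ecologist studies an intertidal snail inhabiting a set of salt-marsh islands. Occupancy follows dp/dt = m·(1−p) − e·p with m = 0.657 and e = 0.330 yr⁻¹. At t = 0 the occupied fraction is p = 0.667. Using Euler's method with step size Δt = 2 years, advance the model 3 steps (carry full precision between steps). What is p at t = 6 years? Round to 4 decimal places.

Update rule: p ← p + [m·(1−p) − e·p]·Δt with Δt = 2.
t = 2: p = 0.66700 + (-0.00266) = 0.66434
t = 4: p = 0.66434 + (+0.00259) = 0.66693
t = 6: p = 0.66693 + (-0.00252) = 0.66441

0.6644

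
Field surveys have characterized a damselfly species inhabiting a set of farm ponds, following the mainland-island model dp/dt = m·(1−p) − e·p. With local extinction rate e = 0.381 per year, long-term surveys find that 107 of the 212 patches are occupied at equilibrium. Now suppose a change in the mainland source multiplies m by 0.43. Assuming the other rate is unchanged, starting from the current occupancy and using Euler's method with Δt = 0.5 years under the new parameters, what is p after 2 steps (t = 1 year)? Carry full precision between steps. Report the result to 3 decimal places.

0.410

Observed p* = 107/212 = 0.50472.
Balance m(1−p*) = e·p* gives m = e·p*/(1−p*) = 0.381×0.50472/0.49528 = 0.38826.
Starting from p₀ = 0.50472; update p ← p + (dp/dt)·Δt with the new parameters.
p: 0.50472 → 0.44991  (Δp = -0.05480)
p: 0.44991 → 0.41012  (Δp = -0.03979)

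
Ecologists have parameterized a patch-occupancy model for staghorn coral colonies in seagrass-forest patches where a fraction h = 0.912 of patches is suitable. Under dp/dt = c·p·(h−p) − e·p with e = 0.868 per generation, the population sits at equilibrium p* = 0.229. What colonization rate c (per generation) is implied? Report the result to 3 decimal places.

1.271

At equilibrium c(h−p*) = e, so c = e/(h−p*).
c = 0.868/(0.912 − 0.229) = 0.868/0.6830 = 1.2709.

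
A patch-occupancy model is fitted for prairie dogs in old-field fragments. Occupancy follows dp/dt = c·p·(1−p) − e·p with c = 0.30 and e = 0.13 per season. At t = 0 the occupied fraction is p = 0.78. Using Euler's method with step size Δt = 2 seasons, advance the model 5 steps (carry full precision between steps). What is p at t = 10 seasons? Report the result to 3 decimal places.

Update rule: p ← p + [c·p·(1−p) − e·p]·Δt with Δt = 2.
  1  |  dp/dt·Δt = -0.099840  |  p_1 = 0.680160
  2  |  dp/dt·Δt = -0.046316  |  p_2 = 0.633844
  3  |  dp/dt·Δt = -0.025548  |  p_3 = 0.608296
  4  |  dp/dt·Δt = -0.015194  |  p_4 = 0.593102
  5  |  dp/dt·Δt = -0.009407  |  p_5 = 0.583695

0.584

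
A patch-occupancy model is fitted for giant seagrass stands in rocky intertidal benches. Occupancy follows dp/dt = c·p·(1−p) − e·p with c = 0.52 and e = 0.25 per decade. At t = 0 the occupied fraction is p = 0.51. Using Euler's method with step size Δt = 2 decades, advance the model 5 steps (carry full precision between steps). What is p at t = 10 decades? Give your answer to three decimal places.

0.519

Update rule: p ← p + [c·p·(1−p) − e·p]·Δt with Δt = 2.
p: 0.51000 → 0.51490  (Δp = +0.00490)
p: 0.51490 → 0.51722  (Δp = +0.00232)
p: 0.51722 → 0.51830  (Δp = +0.00108)
p: 0.51830 → 0.51880  (Δp = +0.00050)
p: 0.51880 → 0.51903  (Δp = +0.00023)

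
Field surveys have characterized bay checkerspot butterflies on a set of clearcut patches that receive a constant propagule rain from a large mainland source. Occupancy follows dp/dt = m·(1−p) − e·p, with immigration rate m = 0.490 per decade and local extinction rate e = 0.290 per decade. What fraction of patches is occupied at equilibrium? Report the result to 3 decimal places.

0.628

At equilibrium the propagule rain into empty patches balances local extinction: m(1−p*) = e·p*.
p* = m/(m+e) = 0.490/(0.490+0.290) = 0.490/0.7800 = 0.6282.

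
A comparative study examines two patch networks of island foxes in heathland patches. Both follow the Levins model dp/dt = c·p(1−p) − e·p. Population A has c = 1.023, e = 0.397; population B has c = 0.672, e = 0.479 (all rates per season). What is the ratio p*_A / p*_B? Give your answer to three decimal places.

A: p*_A = 1 − 0.397/1.023 = 0.6119.
B: p*_B = 1 − 0.479/0.672 = 0.2872.
p*_A / p*_B = 0.6119/0.2872 = 2.1306.

2.131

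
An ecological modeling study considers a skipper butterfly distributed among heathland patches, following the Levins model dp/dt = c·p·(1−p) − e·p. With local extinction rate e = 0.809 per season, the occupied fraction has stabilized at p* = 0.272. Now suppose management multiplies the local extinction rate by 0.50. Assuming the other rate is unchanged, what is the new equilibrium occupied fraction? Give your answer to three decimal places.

0.636

Balance c(1−p*) = e gives c = e/(1 − 0.27200) = 0.809/0.72800 = 1.11126.
New p* = 1 − e/c = 1 − 0.40450/1.11126 = 0.63600.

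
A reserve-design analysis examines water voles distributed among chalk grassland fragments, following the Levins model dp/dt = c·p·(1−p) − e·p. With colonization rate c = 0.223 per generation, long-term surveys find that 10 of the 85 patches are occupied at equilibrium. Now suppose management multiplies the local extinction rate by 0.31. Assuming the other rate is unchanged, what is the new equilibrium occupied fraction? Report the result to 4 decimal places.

Observed p* = 10/85 = 0.11765.
Balance c(1−p*) = e gives e = 0.223×(1 − 0.11765) = 0.19676.
New p* = 1 − e/c = 1 − 0.06100/0.22300 = 0.72646.

0.7265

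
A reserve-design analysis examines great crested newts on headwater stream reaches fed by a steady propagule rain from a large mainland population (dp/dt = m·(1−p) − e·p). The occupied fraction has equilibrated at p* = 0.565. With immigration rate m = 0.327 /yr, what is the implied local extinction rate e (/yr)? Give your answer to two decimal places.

0.25

At equilibrium m(1−p*) = e·p*, so e = m(1−p*)/p*.
e = 0.327 × 0.4350 / 0.565 = 0.2518.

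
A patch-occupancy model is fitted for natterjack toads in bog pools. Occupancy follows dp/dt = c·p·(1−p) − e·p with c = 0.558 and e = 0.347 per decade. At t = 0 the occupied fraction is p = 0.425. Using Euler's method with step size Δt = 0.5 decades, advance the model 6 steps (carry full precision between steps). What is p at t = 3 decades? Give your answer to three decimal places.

Update rule: p ← p + [c·p·(1−p) − e·p]·Δt with Δt = 0.5.
p: 0.42500 → 0.41944  (Δp = -0.00556)
p: 0.41944 → 0.41461  (Δp = -0.00483)
p: 0.41461 → 0.41039  (Δp = -0.00422)
p: 0.41039 → 0.40670  (Δp = -0.00369)
p: 0.40670 → 0.40346  (Δp = -0.00324)
p: 0.40346 → 0.40061  (Δp = -0.00285)

0.401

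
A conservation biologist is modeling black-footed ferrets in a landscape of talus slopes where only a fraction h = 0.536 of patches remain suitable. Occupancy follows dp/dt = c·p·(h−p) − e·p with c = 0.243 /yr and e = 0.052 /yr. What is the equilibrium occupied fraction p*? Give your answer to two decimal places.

0.32

Setting dp/dt = 0 and dividing by p* gives c·(h−p*) = e.
So p* = h − e/c = 0.536 − 0.052/0.243 = 0.536 − 0.2140 = 0.3220.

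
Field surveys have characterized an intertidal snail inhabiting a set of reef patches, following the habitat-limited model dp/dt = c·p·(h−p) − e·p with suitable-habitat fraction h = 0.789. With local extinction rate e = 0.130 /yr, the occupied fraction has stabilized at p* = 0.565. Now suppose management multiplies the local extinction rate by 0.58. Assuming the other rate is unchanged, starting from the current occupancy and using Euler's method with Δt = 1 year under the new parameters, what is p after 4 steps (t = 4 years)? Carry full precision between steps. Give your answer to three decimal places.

Balance c(h−p*) = e gives c = e/(0.789 − 0.56500) = 0.130/0.22400 = 0.58036.
Starting from p₀ = 0.56500; update p ← p + (dp/dt)·Δt with the new parameters.
  1  |  dp/dt·Δt = +0.030849  |  p_1 = 0.595849
  2  |  dp/dt·Δt = +0.021866  |  p_2 = 0.617715
  3  |  dp/dt·Δt = +0.014829  |  p_3 = 0.632544
  4  |  dp/dt·Δt = +0.009741  |  p_4 = 0.642285

0.642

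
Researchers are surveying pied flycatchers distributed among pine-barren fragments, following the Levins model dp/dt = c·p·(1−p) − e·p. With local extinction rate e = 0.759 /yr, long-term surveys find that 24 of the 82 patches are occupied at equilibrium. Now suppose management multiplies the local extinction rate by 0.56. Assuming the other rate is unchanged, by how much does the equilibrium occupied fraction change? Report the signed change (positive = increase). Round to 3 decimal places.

Observed p* = 24/82 = 0.29268.
Balance c(1−p*) = e gives c = e/(1 − 0.29268) = 0.759/0.70732 = 1.07306.
New p* = 1 − e/c = 1 − 0.42504/1.07306 = 0.60390.
Δp* = 0.60390 − 0.29268 = +0.31122.

0.311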